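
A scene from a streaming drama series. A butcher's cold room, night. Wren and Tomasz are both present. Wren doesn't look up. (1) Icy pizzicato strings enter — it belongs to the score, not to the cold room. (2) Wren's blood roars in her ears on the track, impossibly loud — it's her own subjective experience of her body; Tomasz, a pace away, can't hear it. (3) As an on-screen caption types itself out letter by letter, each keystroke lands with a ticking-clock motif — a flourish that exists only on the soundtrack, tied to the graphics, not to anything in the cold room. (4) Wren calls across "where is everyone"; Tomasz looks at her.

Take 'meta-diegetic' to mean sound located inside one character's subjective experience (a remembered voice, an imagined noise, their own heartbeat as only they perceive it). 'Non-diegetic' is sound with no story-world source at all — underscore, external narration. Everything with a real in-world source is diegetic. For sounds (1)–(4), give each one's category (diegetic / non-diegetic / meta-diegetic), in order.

non-diegetic, meta-diegetic, non-diegetic, diegetic

Sound (1): it has no source in the story world and no character can hear it — it's underscore, so non-diegetic.
(2) it's Wren's internal bodily sensation rendered as sound; only Wren 'hears' it → meta-diegetic.
(3) is non-diegetic: sound married to a title/caption — outside the diegesis by definition.
(4) is diegetic: spoken by a character present in the story world.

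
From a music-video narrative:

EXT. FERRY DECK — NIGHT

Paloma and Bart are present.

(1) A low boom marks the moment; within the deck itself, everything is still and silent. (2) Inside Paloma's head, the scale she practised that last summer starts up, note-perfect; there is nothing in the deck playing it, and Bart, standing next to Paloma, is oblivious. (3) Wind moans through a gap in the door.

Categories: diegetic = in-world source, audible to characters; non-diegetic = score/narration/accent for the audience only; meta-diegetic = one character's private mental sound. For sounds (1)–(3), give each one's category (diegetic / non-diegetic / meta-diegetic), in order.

non-diegetic, meta-diegetic, diegetic

(1) is non-diegetic: it's a sound-design accent with no in-world source; no one in the scene can hear it.
(2) the music is a memory playing inside Paloma's mind alone; no real-world source, Bart can't hear it → meta-diegetic.
(3) wind is part of the location's real environment → diegetic.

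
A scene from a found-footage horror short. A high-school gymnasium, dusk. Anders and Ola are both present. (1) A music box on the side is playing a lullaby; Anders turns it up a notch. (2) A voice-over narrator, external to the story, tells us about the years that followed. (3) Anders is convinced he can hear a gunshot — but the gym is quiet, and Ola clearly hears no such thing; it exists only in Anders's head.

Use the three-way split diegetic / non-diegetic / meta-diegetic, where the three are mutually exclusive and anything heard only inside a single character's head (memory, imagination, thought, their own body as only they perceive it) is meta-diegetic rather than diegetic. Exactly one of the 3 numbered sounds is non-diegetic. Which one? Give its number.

Sound (1): the music comes from an on-screen device that Anders responds to, so diegetic.
(2) external voice-over — not a character, not heard by anyone in the scene → non-diegetic.
Sound (3): the sound is imagined by Anders; nothing in the story world is producing it and Ola can't hear it, so meta-diegetic.
Only (2) is non-diegetic.

2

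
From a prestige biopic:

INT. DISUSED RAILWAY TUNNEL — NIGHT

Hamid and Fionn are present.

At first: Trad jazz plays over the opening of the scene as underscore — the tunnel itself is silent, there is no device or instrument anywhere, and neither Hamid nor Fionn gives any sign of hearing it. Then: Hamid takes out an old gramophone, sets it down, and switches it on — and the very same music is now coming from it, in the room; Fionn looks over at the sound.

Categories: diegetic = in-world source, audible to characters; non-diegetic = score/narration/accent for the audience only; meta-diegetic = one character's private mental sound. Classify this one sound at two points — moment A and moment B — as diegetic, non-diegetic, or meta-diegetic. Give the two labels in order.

Moment A: no in-world source exists and no character can hear it — underscore → non-diegetic.
Moment B: an old gramophone is now a real source in the story world and the characters hear it → diegetic.

non-diegetic, diegetic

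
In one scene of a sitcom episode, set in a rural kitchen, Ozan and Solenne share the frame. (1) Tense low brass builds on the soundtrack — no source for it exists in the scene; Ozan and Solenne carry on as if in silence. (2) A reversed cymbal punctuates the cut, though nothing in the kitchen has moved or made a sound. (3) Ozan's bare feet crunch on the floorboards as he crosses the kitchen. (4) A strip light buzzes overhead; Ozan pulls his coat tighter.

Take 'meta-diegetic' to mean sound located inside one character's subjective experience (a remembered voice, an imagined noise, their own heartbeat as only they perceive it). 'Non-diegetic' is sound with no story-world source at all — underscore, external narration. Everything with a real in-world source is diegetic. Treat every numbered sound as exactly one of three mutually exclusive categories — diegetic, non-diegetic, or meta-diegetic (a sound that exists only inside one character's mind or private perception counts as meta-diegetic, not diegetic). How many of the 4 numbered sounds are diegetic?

2

Sound (1): it has no source in the story world and no character can hear it — it's underscore, so non-diegetic.
Sound (2): an editorial stinger — it belongs to the cut, not the story world, so non-diegetic.
(3) is diegetic: it's the physical sound of Ozan moving in the space.
(4) it's the actual ambient sound of the location → diegetic.
So 2 of the 4 are diegetic: (3), (4).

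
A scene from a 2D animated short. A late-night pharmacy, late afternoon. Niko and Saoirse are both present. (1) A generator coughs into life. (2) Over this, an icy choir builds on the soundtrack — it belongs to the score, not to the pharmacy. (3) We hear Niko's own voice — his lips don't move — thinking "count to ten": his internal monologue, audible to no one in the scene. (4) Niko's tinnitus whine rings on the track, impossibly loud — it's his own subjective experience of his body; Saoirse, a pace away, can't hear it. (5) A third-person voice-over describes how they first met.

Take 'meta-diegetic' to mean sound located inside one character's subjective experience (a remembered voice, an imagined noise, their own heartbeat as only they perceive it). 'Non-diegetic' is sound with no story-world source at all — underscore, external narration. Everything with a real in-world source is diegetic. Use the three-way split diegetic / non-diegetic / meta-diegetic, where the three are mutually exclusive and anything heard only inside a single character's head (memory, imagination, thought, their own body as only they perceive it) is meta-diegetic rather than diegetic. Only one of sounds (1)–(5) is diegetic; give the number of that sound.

(1) is diegetic: an in-world source (a generator); characters could hear it.
(2) nothing in the pharmacy produces it and the characters don't hear it — pure soundtrack → non-diegetic.
(3) is meta-diegetic: it's Niko's unspoken thought, heard only by the audience via his subjectivity.
(4) a subjective body sound — Niko's private perception, inaudible to Saoirse → meta-diegetic.
Sound (5): external voice-over — not a character, not heard by anyone in the scene, so non-diegetic.
Only (1) is diegetic.

1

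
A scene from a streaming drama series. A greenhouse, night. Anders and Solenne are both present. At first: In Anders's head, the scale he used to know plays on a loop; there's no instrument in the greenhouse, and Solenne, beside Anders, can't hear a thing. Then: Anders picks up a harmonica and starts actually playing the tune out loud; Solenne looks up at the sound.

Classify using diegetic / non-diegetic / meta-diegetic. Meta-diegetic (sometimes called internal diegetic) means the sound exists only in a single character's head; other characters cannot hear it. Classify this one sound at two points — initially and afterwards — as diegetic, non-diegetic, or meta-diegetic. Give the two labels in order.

Initially: the tune exists only as Anders's private memory; Solenne can't hear it → meta-diegetic.
Afterwards: Anders is now producing it live on a harmonica, in the room, and Solenne hears it → diegetic.

meta-diegetic, diegetic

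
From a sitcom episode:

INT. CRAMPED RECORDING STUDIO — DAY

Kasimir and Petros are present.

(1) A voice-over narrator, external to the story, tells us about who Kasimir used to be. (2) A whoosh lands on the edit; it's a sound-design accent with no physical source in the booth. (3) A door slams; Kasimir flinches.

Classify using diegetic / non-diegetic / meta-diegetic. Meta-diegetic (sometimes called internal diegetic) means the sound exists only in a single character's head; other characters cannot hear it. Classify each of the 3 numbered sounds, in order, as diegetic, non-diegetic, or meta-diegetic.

non-diegetic, non-diegetic, diegetic

Sound (1): external voice-over — not a character, not heard by anyone in the scene, so non-diegetic.
Sound (2): nothing in the scene produces it; it's an accent added for the audience, so non-diegetic.
(3) an in-world source (a door); characters could hear it → diegetic.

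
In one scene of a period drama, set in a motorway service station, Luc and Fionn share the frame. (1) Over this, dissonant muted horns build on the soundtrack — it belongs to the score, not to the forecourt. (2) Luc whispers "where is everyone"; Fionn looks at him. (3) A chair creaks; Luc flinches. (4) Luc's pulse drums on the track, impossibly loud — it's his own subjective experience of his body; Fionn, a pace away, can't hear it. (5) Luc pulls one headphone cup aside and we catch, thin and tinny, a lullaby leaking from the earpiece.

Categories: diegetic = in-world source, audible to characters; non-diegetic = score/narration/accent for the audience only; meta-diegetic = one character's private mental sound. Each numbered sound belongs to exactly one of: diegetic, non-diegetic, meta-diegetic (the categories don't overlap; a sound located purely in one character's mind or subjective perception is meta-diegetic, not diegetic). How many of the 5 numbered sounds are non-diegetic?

(1) score with no on-screen or off-screen source; it exists for the audience alone → non-diegetic.
(2) on-screen dialogue — Luc speaks and Fionn is there to hear → diegetic.
Sound (3): the sound comes from a chair physically present in the location, so diegetic.
(4) it's Luc's internal bodily sensation rendered as sound; only Luc 'hears' it → meta-diegetic.
(5) is diegetic: it's leaking from a physical pair of headphones in the scene.
So 1 of the 5 is non-diegetic: (1).

1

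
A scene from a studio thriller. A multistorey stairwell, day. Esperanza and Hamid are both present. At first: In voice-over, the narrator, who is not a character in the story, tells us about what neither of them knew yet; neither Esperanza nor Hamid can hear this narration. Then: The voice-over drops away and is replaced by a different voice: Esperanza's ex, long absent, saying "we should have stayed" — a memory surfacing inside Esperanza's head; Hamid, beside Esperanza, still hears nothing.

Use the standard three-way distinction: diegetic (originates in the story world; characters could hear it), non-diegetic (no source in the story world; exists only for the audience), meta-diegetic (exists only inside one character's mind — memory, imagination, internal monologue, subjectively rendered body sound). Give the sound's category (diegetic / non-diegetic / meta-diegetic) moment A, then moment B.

non-diegetic, meta-diegetic

Moment A: the external narrator addresses only the audience — outside the story world → non-diegetic.
Moment B: the replacement voice is a memory inside Esperanza's mind specifically → meta-diegetic.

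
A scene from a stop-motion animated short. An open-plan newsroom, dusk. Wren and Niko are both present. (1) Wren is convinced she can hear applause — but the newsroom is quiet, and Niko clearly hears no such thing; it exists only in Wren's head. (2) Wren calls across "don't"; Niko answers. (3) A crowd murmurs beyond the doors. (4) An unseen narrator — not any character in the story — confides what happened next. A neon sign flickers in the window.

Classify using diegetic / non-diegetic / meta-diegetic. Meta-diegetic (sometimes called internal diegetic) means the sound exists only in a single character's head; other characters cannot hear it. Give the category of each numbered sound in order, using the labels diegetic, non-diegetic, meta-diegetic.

meta-diegetic, diegetic, diegetic, non-diegetic

(1) is meta-diegetic: subjective to Wren: the newsroom is silent and Niko hears nothing.
(2) spoken by a character present in the story world → diegetic.
(3) is diegetic: a crowd is part of the location's real environment.
(4) is non-diegetic: the narrator exists outside the story world, addressing only the audience.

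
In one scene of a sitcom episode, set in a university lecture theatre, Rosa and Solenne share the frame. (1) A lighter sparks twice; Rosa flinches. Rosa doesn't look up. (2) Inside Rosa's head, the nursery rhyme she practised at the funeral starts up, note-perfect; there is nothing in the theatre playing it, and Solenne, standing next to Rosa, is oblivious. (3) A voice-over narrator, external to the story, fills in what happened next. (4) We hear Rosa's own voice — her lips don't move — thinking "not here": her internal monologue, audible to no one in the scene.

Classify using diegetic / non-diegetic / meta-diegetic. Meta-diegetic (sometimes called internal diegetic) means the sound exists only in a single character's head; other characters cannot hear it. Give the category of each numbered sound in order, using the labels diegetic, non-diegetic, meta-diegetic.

diegetic, meta-diegetic, non-diegetic, meta-diegetic

(1) an in-world source (a lighter); characters could hear it → diegetic.
(2) is meta-diegetic: the music is a memory playing inside Rosa's mind alone; no real-world source, Solenne can't hear it.
(3) is non-diegetic: commentary laid over the scene from outside the fiction.
Sound (4): Rosa's thought-voice: a private mental sound no other character can hear, so meta-diegetic.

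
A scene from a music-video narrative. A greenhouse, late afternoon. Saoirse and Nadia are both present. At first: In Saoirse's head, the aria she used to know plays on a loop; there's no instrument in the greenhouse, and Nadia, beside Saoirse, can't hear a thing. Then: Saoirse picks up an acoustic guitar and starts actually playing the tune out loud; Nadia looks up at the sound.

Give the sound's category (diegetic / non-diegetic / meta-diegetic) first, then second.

First: the tune exists only as Saoirse's private memory; Nadia can't hear it → meta-diegetic.
Second: Saoirse is now producing it live on an acoustic guitar, in the room, and Nadia hears it → diegetic.

meta-diegetic, diegetic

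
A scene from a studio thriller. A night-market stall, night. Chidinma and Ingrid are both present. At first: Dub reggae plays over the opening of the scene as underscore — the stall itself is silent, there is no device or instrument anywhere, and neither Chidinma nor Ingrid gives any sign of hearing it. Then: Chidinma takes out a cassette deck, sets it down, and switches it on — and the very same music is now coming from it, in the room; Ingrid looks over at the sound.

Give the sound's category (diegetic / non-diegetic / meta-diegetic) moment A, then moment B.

Moment A: no in-world source exists and no character can hear it — underscore → non-diegetic.
Moment B: a cassette deck is now a real source in the story world and the characters hear it → diegetic.

non-diegetic, diegetic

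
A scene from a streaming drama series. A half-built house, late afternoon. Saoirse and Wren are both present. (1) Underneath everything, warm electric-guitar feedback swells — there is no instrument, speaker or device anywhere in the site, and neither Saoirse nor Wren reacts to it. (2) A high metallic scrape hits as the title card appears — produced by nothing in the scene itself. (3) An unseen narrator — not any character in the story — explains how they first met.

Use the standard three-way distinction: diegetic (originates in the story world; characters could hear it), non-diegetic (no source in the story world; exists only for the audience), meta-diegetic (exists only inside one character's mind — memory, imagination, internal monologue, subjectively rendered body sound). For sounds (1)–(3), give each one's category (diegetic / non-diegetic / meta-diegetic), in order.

non-diegetic, non-diegetic, non-diegetic

(1) score with no on-screen or off-screen source; it exists for the audience alone → non-diegetic.
(2) is non-diegetic: an editorial stinger — it belongs to the cut, not the story world.
(3) is non-diegetic: commentary laid over the scene from outside the fiction.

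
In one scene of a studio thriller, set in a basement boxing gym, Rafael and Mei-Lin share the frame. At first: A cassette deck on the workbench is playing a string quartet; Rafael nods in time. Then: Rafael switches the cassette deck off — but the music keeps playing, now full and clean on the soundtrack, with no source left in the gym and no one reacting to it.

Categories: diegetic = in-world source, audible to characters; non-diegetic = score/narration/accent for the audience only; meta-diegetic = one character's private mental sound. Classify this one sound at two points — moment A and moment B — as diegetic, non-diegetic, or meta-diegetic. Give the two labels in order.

diegetic, non-diegetic

Moment A: a cassette deck is a real in-scene source and Rafael reacts to it → diegetic.
Moment B: there is no longer any in-world source and no one can hear it — it has become underscore → non-diegetic.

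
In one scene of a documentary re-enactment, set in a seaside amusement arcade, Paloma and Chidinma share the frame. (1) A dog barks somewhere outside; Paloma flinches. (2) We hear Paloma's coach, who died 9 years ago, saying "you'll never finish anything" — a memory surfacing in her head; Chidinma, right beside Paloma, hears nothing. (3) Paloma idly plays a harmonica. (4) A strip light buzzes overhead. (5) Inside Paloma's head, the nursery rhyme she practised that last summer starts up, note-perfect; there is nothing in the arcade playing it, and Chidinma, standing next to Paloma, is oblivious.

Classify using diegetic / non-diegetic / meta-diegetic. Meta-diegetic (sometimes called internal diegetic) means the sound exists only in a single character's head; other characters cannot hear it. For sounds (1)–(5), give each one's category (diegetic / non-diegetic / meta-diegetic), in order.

(1) the sound comes from a dog physically present in the location → diegetic.
(2) is meta-diegetic: the voice is a memory playing only inside Paloma's mind; Chidinma can't hear it.
(3) Paloma is producing the music live, in the story world → diegetic.
(4) is diegetic: ambient/room sound belonging to the story's physical space.
(5) remembered music, private to Paloma — Chidinma is oblivious because it isn't in the room → meta-diegetic.

diegetic, meta-diegetic, diegetic, diegetic, meta-diegetic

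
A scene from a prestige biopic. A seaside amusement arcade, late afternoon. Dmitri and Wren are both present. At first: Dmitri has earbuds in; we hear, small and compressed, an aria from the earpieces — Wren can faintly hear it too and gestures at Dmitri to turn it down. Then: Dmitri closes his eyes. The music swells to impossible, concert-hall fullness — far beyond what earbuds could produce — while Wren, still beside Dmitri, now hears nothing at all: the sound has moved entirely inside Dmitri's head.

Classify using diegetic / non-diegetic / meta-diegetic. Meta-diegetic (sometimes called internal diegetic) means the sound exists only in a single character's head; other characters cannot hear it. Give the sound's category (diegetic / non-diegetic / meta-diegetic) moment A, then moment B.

diegetic, meta-diegetic

Moment A: the earbuds are a physical source both characters can hear → diegetic.
Moment B: the music now exists only as Dmitri's subjective experience; Wren can no longer hear it → meta-diegetic.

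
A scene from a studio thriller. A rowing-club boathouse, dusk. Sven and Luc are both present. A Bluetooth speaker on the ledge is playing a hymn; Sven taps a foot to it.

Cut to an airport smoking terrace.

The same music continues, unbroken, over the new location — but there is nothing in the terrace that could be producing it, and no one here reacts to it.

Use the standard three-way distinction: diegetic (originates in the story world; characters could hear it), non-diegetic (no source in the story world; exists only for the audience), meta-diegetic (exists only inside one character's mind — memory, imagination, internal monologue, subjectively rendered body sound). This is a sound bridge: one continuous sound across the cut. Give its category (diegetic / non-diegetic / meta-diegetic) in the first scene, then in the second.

diegetic, non-diegetic

Scene one: a Bluetooth speaker is an on-screen source and Sven reacts to it → diegetic.
Scene two: there is no source in the terrace and no one hears it — it's now underscore → non-diegetic.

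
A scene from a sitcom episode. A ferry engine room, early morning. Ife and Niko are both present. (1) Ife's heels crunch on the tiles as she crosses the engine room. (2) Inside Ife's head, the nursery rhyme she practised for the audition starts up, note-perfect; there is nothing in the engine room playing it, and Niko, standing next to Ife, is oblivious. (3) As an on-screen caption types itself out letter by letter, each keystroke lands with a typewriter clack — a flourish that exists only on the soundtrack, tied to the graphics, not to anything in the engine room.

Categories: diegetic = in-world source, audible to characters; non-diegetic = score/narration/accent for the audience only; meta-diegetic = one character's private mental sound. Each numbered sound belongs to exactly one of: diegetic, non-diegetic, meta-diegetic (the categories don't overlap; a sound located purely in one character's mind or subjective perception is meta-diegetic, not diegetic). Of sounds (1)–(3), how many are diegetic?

(1) is diegetic: a character's body making contact with the set — an in-world sound.
Sound (2): it lives in Ife's subjectivity, not in the engine room, so meta-diegetic.
(3) the caption isn't part of the story world, so neither is the sound tied to it → non-diegetic.
Diegetic: (1) — that's 1.

1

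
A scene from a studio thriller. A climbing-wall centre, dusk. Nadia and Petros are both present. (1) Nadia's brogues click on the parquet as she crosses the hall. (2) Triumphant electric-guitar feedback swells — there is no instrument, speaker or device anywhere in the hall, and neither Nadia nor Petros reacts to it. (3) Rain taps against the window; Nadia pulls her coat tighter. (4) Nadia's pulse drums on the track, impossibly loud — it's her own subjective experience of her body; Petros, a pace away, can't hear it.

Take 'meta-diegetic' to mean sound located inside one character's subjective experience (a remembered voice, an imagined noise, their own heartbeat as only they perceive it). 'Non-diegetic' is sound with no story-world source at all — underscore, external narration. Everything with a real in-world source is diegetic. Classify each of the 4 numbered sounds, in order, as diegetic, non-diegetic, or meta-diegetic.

(1) Nadia's footsteps are produced in the story world → diegetic.
(2) is non-diegetic: score with no on-screen or off-screen source; it exists for the audience alone.
(3) ambient/room sound belonging to the story's physical space → diegetic.
Sound (4): a subjective body sound — Nadia's private perception, inaudible to Petros, so meta-diegetic.

diegetic, non-diegetic, diegetic, meta-diegetic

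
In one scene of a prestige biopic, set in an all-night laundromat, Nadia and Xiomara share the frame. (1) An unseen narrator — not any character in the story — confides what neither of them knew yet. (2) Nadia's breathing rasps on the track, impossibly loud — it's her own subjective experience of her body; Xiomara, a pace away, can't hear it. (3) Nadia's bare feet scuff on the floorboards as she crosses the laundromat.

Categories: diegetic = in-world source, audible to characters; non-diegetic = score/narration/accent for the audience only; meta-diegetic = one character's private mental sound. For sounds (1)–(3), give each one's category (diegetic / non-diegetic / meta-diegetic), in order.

non-diegetic, meta-diegetic, diegetic

Sound (1): external voice-over — not a character, not heard by anyone in the scene, so non-diegetic.
Sound (2): it's Nadia's internal bodily sensation rendered as sound; only Nadia 'hears' it, so meta-diegetic.
(3) is diegetic: a character's body making contact with the set — an in-world sound.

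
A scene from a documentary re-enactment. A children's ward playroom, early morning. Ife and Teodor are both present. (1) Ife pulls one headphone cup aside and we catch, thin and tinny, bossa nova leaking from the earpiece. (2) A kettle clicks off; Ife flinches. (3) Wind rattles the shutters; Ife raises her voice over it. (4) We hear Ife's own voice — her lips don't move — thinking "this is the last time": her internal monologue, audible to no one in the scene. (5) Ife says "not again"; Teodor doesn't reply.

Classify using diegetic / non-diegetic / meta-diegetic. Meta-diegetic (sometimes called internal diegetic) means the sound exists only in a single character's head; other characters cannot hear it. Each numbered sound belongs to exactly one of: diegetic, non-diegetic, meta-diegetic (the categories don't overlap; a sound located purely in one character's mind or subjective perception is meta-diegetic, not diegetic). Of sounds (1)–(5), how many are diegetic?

4

Sound (1): the headphones are an on-screen source, so diegetic.
(2) is diegetic: a kettle is a real object/event in the scene's world.
(3) is diegetic: ambient/room sound belonging to the story's physical space.
Sound (4): it's Ife's unspoken thought, heard only by the audience via her subjectivity, so meta-diegetic.
Sound (5): spoken by a character present in the story world, so diegetic.
Diegetic: (1), (2), (3), (5) — that's 4.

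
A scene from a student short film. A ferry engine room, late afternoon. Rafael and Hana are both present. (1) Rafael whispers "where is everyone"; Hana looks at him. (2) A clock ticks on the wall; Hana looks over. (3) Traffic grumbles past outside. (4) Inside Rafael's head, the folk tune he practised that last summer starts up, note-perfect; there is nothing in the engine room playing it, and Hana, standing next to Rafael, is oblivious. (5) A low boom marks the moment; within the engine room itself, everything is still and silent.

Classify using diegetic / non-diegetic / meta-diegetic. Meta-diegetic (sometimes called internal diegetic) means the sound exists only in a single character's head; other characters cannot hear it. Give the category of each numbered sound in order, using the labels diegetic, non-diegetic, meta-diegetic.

Sound (1): on-screen dialogue — Rafael speaks and Hana is there to hear, so diegetic.
(2) is diegetic: a clock is a real object/event in the scene's world.
(3) it's the actual ambient sound of the location → diegetic.
(4) remembered music, private to Rafael — Hana is oblivious because it isn't in the room → meta-diegetic.
(5) is non-diegetic: it's a sound-design accent with no in-world source; no one in the scene can hear it.

diegetic, diegetic, diegetic, meta-diegetic, non-diegetic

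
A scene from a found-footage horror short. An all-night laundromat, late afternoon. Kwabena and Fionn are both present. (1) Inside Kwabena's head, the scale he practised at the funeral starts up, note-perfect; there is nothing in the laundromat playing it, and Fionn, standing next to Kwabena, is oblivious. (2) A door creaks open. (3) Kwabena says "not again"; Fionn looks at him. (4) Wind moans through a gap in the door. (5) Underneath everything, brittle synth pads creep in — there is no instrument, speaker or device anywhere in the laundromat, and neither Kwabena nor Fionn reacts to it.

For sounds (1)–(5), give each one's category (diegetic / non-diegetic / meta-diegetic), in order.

(1) it lives in Kwabena's subjectivity, not in the laundromat → meta-diegetic.
(2) is diegetic: a door is a real object/event in the scene's world.
Sound (3): on-screen dialogue — Kwabena speaks and Fionn is there to hear, so diegetic.
(4) is diegetic: it's the actual ambient sound of the location.
(5) it has no source in the story world and no character can hear it — it's underscore → non-diegetic.

meta-diegetic, diegetic, diegetic, diegetic, non-diegetic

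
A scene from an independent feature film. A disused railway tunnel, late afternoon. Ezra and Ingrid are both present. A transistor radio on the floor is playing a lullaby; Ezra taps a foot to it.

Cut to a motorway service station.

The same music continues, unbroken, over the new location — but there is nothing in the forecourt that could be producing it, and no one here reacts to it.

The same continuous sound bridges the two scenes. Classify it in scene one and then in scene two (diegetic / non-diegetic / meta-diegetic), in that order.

Scene one: a transistor radio is an on-screen source and Ezra reacts to it → diegetic.
Scene two: there is no source in the forecourt and no one hears it — it's now underscore → non-diegetic.

diegetic, non-diegetic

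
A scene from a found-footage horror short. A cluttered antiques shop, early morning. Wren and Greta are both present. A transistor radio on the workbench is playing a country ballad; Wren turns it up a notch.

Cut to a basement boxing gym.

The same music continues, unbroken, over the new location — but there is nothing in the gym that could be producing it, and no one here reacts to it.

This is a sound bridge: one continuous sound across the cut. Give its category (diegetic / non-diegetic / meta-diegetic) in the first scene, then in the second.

Scene one: a transistor radio is an on-screen source and Wren reacts to it → diegetic.
Scene two: there is no source in the gym and no one hears it — it's now underscore → non-diegetic.

diegetic, non-diegetic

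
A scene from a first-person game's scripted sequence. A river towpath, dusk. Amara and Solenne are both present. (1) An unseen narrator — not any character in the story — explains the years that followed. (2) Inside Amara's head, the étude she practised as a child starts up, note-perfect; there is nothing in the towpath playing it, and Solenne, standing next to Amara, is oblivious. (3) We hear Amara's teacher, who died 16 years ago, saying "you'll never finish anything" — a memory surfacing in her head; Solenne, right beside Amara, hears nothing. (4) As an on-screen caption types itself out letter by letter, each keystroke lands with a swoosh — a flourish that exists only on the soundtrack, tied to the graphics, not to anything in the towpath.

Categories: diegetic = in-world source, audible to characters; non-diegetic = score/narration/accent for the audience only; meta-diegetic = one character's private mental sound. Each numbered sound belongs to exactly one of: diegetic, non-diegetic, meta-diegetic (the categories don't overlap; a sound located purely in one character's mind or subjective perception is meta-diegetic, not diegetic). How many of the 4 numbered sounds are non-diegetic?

2

(1) is non-diegetic: commentary laid over the scene from outside the fiction.
(2) it lives in Amara's subjectivity, not in the towpath → meta-diegetic.
(3) it's Amara's recollection rendered as sound; the other character can't hear it → meta-diegetic.
(4) is non-diegetic: it accompanies on-screen graphics, not anything inside the story world.
So 2 of the 4 are non-diegetic: (1), (4).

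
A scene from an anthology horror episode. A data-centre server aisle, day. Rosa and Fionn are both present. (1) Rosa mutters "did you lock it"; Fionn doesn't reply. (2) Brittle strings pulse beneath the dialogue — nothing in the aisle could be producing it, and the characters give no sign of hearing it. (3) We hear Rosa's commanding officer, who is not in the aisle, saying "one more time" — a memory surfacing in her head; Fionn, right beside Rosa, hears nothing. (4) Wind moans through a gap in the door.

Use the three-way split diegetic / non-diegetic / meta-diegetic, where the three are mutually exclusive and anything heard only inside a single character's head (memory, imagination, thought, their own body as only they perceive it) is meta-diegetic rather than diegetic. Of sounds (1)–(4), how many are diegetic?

(1) is diegetic: on-screen dialogue — Rosa speaks and Fionn is there to hear.
(2) it has no source in the story world and no character can hear it — it's underscore → non-diegetic.
(3) a remembered line, private to Rosa — not present in the room, not audible to Fionn → meta-diegetic.
Sound (4): ambient/room sound belonging to the story's physical space, so diegetic.
So 2 of the 4 are diegetic: (1), (4).

2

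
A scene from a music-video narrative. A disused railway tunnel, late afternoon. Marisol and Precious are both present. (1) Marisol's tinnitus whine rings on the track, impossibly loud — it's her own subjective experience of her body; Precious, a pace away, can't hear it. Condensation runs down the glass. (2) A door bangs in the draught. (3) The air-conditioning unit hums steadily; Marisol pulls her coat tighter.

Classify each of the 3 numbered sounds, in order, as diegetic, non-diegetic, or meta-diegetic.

meta-diegetic, diegetic, diegetic

(1) a subjective body sound — Marisol's private perception, inaudible to Precious → meta-diegetic.
(2) the sound comes from a door physically present in the location → diegetic.
(3) it's the actual ambient sound of the location → diegetic.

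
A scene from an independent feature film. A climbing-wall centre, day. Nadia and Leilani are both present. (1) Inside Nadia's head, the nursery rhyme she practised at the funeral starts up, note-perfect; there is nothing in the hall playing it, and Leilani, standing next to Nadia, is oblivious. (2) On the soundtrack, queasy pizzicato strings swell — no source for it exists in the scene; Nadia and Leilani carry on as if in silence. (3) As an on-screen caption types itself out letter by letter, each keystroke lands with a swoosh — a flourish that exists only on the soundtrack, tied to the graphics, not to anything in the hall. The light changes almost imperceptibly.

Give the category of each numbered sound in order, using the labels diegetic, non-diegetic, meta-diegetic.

meta-diegetic, non-diegetic, non-diegetic

(1) is meta-diegetic: remembered music, private to Nadia — Leilani is oblivious because it isn't in the room.
(2) it has no source in the story world and no character can hear it — it's underscore → non-diegetic.
(3) is non-diegetic: sound married to a title/caption — outside the diegesis by definition.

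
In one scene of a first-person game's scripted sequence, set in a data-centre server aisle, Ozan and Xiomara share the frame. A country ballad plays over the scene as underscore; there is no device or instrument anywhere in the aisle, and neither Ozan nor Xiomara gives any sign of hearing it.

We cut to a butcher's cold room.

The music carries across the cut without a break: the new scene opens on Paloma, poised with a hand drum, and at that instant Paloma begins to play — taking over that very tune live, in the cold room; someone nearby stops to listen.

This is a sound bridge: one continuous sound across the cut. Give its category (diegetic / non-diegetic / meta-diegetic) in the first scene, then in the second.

non-diegetic, diegetic

Scene one: there's no in-world source anywhere and no character hears it — underscore for the audience only → non-diegetic.
Scene two: from the moment Paloma starts playing, the tune is being performed on a hand drum inside the story world and another character hears it → diegetic.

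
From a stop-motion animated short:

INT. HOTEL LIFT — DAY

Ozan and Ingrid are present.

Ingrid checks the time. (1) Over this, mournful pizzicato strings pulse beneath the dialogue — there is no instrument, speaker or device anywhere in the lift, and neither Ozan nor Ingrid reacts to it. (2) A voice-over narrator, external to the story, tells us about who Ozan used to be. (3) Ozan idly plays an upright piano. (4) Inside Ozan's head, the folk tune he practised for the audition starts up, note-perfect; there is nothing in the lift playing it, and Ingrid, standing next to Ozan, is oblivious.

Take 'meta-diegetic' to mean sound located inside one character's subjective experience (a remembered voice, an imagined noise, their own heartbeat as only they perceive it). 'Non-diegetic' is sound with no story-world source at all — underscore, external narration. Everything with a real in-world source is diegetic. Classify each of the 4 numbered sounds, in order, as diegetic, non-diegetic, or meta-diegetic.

non-diegetic, non-diegetic, diegetic, meta-diegetic

(1) is non-diegetic: nothing in the lift produces it and the characters don't hear it — pure soundtrack.
(2) the narrator exists outside the story world, addressing only the audience → non-diegetic.
(3) is diegetic: Ozan is producing the music live, in the story world.
(4) is meta-diegetic: remembered music, private to Ozan — Ingrid is oblivious because it isn't in the room.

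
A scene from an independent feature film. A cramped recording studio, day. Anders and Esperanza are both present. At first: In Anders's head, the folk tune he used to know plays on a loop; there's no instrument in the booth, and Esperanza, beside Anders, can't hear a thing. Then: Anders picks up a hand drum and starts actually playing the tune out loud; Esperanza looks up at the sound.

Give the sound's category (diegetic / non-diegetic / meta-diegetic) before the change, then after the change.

meta-diegetic, diegetic

Before the change: the tune exists only as Anders's private memory; Esperanza can't hear it → meta-diegetic.
After the change: Anders is now producing it live on a hand drum, in the room, and Esperanza hears it → diegetic.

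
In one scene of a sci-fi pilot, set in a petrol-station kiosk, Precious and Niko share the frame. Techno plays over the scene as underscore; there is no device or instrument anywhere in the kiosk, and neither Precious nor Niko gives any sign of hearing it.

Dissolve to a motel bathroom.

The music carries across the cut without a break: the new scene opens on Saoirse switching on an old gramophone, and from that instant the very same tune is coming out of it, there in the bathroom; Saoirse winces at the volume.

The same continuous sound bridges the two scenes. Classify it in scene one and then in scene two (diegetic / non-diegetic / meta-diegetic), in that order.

non-diegetic, diegetic

Scene one: there's no in-world source anywhere and no character hears it — underscore for the audience only → non-diegetic.
Scene two: once Saoirse turns on an old gramophone, the music has a real source in the story world and Saoirse reacts to it → diegetic.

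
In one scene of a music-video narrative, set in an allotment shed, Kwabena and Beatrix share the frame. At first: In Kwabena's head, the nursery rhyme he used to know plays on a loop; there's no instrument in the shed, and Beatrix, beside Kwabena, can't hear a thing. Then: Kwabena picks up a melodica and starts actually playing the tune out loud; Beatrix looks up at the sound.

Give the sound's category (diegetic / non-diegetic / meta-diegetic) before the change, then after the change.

Before the change: the tune exists only as Kwabena's private memory; Beatrix can't hear it → meta-diegetic.
After the change: Kwabena is now producing it live on a melodica, in the room, and Beatrix hears it → diegetic.

meta-diegetic, diegetic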